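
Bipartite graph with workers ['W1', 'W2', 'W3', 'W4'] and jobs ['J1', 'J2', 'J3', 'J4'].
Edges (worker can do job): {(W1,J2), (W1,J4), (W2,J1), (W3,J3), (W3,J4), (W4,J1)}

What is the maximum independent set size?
Maximum independent set = 5

By König's theorem:
- Min vertex cover = Max matching = 3
- Max independent set = Total vertices - Min vertex cover
- Max independent set = 8 - 3 = 5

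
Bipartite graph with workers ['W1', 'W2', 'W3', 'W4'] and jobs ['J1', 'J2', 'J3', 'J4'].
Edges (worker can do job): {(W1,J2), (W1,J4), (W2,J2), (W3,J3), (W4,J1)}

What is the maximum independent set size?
Maximum independent set = 4

By König's theorem:
- Min vertex cover = Max matching = 4
- Max independent set = Total vertices - Min vertex cover
- Max independent set = 8 - 4 = 4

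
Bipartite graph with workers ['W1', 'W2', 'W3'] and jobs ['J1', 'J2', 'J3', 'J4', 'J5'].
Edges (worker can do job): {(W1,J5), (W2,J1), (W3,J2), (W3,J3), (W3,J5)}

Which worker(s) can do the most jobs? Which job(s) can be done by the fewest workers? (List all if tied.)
Most versatile: W3 (3 jobs); Least covered: J4 (0 workers)

Worker degrees (jobs they can do): W1:1, W2:1, W3:3
Job degrees (workers who can do it): J1:1, J2:1, J3:1, J4:0, J5:2

Maximum worker degree is 3, achieved by: W3
Minimum job degree is 0, achieved by: J4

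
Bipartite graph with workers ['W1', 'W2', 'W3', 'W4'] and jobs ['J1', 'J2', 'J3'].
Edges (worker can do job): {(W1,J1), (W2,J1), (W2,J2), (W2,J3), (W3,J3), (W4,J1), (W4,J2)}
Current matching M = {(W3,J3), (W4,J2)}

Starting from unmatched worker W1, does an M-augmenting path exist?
Yes: W1 → J1

An M-augmenting path alternates non-matching / matching edges, starting and ending at unmatched vertices.
Path: W1 → J1
(J1 is unmatched in M, so the path is augmenting.)
Flipping edges along this path would increase |M| from 2 to 3.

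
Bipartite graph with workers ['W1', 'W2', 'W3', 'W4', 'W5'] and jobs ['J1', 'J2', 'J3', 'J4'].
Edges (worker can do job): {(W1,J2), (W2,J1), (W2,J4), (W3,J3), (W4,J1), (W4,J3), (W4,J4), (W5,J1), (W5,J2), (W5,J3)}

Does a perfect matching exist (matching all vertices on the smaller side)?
Yes, perfect matching exists (size 4)

Perfect matching: {(W2,J4), (W3,J3), (W4,J1), (W5,J2)}
All 4 vertices on the smaller side are matched.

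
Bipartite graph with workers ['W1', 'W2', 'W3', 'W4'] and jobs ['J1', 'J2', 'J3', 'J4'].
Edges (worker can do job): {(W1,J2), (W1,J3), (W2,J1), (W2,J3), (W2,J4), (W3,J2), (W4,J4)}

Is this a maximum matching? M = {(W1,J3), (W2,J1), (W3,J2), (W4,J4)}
Yes, size 4 is maximum

Proposed matching has size 4.
Maximum matching size for this graph: 4.

This is a maximum matching.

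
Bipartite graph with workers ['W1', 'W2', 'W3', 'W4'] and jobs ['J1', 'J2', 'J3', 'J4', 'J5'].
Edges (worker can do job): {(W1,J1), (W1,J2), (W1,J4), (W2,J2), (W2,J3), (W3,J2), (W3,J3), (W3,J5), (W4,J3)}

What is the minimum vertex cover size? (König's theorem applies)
Minimum vertex cover size = 4

By König's theorem: in bipartite graphs,
min vertex cover = max matching = 4

Maximum matching has size 4, so minimum vertex cover also has size 4.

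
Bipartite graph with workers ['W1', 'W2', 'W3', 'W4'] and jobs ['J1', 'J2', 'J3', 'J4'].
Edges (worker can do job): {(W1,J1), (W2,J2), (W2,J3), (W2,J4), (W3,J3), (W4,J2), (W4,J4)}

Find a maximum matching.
Matching: {(W1,J1), (W2,J2), (W3,J3), (W4,J4)}

Maximum matching (size 4):
  W1 → J1
  W2 → J2
  W3 → J3
  W4 → J4

Each worker is assigned to at most one job, and each job to at most one worker.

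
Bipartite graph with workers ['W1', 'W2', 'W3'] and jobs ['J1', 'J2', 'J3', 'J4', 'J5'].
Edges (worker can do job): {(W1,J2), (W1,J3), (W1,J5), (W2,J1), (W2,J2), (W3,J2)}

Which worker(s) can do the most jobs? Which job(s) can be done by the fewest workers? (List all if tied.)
Most versatile: W1 (3 jobs); Least covered: J4 (0 workers)

Worker degrees (jobs they can do): W1:3, W2:2, W3:1
Job degrees (workers who can do it): J1:1, J2:3, J3:1, J4:0, J5:1

Maximum worker degree is 3, achieved by: W1
Minimum job degree is 0, achieved by: J4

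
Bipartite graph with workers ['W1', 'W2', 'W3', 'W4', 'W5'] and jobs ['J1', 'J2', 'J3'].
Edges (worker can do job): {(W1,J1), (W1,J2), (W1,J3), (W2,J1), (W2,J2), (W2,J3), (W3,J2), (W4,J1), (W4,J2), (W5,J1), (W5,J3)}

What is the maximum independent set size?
Maximum independent set = 5

By König's theorem:
- Min vertex cover = Max matching = 3
- Max independent set = Total vertices - Min vertex cover
- Max independent set = 8 - 3 = 5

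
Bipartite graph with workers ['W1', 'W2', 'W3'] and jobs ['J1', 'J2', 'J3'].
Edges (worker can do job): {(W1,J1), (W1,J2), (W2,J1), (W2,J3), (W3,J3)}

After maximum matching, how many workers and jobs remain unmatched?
Unmatched: 0 workers, 0 jobs

Maximum matching size: 3
Workers: 3 total, 3 matched, 0 unmatched
Jobs: 3 total, 3 matched, 0 unmatched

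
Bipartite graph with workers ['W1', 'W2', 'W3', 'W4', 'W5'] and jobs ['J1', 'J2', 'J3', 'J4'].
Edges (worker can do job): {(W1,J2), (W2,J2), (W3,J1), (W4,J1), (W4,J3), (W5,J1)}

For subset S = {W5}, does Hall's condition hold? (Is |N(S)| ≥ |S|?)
Yes: |N(S)| = 1, |S| = 1

Subset S = {W5}
Neighbors N(S) = {J1}

|N(S)| = 1, |S| = 1
Hall's condition: |N(S)| ≥ |S| is satisfied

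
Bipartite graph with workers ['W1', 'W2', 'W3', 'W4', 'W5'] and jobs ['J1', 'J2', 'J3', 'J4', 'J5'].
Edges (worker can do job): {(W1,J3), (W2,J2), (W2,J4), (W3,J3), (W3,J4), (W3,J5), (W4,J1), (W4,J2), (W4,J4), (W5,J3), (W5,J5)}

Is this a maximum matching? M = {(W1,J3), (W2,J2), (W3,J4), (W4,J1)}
No, size 4 is not maximum

Proposed matching has size 4.
Maximum matching size for this graph: 5.

This is NOT maximum - can be improved to size 5.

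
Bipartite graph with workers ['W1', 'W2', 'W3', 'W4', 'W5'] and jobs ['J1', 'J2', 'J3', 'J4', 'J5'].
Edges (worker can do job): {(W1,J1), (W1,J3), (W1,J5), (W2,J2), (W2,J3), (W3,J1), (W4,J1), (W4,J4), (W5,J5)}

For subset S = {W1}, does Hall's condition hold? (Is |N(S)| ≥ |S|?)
Yes: |N(S)| = 3, |S| = 1

Subset S = {W1}
Neighbors N(S) = {J1, J3, J5}

|N(S)| = 3, |S| = 1
Hall's condition: |N(S)| ≥ |S| is satisfied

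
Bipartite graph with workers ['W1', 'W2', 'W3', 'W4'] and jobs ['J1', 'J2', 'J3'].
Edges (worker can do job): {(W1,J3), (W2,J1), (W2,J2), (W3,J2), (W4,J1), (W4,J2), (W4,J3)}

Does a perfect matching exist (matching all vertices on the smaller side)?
Yes, perfect matching exists (size 3)

Perfect matching: {(W1,J3), (W2,J1), (W4,J2)}
All 3 vertices on the smaller side are matched.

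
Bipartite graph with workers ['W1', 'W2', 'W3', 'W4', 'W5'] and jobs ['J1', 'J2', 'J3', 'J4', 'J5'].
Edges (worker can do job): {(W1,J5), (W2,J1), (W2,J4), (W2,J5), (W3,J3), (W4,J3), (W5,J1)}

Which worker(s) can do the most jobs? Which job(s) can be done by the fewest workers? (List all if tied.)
Most versatile: W2 (3 jobs); Least covered: J2 (0 workers)

Worker degrees (jobs they can do): W1:1, W2:3, W3:1, W4:1, W5:1
Job degrees (workers who can do it): J1:2, J2:0, J3:2, J4:1, J5:2

Maximum worker degree is 3, achieved by: W2
Minimum job degree is 0, achieved by: J2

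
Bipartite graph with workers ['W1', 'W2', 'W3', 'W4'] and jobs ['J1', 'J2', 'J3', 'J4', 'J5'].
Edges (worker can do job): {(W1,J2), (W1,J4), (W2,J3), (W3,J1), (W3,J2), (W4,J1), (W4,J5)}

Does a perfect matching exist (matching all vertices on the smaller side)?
Yes, perfect matching exists (size 4)

Perfect matching: {(W1,J2), (W2,J3), (W3,J1), (W4,J5)}
All 4 vertices on the smaller side are matched.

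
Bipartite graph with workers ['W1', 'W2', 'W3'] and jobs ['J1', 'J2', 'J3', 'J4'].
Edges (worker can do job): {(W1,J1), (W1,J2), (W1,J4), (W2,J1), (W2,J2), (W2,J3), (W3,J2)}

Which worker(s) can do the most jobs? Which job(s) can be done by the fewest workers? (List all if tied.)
Most versatile: W1, W2 (3 jobs); Least covered: J3, J4 (1 workers)

Worker degrees (jobs they can do): W1:3, W2:3, W3:1
Job degrees (workers who can do it): J1:2, J2:3, J3:1, J4:1

Maximum worker degree is 3, achieved by: W1, W2
Minimum job degree is 1, achieved by: J3, J4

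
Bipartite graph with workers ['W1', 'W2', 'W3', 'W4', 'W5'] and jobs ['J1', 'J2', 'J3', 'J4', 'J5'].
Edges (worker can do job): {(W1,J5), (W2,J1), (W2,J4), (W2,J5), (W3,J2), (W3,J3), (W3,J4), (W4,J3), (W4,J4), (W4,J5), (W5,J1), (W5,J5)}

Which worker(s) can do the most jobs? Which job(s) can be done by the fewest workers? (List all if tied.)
Most versatile: W2, W3, W4 (3 jobs); Least covered: J2 (1 workers)

Worker degrees (jobs they can do): W1:1, W2:3, W3:3, W4:3, W5:2
Job degrees (workers who can do it): J1:2, J2:1, J3:2, J4:3, J5:4

Maximum worker degree is 3, achieved by: W2, W3, W4
Minimum job degree is 1, achieved by: J2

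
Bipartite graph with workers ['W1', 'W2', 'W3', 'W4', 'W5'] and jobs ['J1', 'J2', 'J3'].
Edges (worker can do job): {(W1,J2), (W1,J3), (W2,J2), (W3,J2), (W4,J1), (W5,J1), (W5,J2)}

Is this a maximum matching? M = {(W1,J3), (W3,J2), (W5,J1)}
Yes, size 3 is maximum

Proposed matching has size 3.
Maximum matching size for this graph: 3.

This is a maximum matching.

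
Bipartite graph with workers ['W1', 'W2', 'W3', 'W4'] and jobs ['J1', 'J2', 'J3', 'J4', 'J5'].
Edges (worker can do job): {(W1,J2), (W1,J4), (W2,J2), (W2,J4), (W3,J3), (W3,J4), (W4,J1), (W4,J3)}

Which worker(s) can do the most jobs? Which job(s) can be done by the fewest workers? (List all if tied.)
Most versatile: W1, W2, W3, W4 (2 jobs); Least covered: J5 (0 workers)

Worker degrees (jobs they can do): W1:2, W2:2, W3:2, W4:2
Job degrees (workers who can do it): J1:1, J2:2, J3:2, J4:3, J5:0

Maximum worker degree is 2, achieved by: W1, W2, W3, W4
Minimum job degree is 0, achieved by: J5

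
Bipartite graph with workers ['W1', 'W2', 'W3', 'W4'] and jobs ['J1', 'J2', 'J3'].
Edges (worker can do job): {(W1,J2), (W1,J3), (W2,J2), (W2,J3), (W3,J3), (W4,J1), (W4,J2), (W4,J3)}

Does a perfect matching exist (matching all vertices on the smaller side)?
Yes, perfect matching exists (size 3)

Perfect matching: {(W1,J2), (W3,J3), (W4,J1)}
All 3 vertices on the smaller side are matched.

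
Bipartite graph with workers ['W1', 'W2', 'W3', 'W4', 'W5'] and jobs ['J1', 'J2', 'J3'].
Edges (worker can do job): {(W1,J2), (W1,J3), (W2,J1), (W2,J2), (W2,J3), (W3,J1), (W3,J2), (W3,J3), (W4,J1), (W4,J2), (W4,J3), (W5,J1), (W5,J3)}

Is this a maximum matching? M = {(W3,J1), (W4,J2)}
No, size 2 is not maximum

Proposed matching has size 2.
Maximum matching size for this graph: 3.

This is NOT maximum - can be improved to size 3.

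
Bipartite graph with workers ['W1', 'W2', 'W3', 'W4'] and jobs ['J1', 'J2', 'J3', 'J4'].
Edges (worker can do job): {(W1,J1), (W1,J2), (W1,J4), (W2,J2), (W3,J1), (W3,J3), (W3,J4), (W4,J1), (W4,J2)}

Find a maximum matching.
Matching: {(W1,J4), (W2,J2), (W3,J3), (W4,J1)}

Maximum matching (size 4):
  W1 → J4
  W2 → J2
  W3 → J3
  W4 → J1

Each worker is assigned to at most one job, and each job to at most one worker.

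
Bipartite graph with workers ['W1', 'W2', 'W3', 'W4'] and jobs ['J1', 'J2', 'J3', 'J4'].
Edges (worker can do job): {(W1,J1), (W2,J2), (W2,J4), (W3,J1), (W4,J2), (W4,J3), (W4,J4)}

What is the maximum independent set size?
Maximum independent set = 5

By König's theorem:
- Min vertex cover = Max matching = 3
- Max independent set = Total vertices - Min vertex cover
- Max independent set = 8 - 3 = 5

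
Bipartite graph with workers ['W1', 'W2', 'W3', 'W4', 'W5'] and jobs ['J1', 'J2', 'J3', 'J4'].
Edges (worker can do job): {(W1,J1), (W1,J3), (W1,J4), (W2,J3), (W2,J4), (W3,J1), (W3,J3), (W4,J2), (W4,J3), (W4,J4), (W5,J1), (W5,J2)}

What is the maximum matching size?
Maximum matching size = 4

Maximum matching: {(W1,J1), (W3,J3), (W4,J4), (W5,J2)}
Size: 4

This assigns 4 workers to 4 distinct jobs.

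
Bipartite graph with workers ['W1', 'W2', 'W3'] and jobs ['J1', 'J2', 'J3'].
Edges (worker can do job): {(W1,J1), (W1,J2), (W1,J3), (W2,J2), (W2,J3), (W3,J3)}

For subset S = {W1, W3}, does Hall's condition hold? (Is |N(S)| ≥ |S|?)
Yes: |N(S)| = 3, |S| = 2

Subset S = {W1, W3}
Neighbors N(S) = {J1, J2, J3}

|N(S)| = 3, |S| = 2
Hall's condition: |N(S)| ≥ |S| is satisfied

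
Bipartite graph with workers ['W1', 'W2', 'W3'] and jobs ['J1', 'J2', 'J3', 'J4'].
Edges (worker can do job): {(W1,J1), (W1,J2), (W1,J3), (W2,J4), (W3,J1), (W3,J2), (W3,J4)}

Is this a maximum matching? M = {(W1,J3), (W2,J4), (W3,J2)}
Yes, size 3 is maximum

Proposed matching has size 3.
Maximum matching size for this graph: 3.

This is a maximum matching.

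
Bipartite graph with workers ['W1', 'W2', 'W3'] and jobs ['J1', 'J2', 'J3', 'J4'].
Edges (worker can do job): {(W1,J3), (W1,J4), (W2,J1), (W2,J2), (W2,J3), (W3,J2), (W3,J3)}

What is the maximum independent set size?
Maximum independent set = 4

By König's theorem:
- Min vertex cover = Max matching = 3
- Max independent set = Total vertices - Min vertex cover
- Max independent set = 7 - 3 = 4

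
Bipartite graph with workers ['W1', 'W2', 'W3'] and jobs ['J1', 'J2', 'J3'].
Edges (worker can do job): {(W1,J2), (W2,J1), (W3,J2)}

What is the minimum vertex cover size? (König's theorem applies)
Minimum vertex cover size = 2

By König's theorem: in bipartite graphs,
min vertex cover = max matching = 2

Maximum matching has size 2, so minimum vertex cover also has size 2.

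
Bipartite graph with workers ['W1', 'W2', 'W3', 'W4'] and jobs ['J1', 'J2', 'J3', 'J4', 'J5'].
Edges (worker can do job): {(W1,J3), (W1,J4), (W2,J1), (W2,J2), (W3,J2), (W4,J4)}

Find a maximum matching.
Matching: {(W1,J3), (W2,J1), (W3,J2), (W4,J4)}

Maximum matching (size 4):
  W1 → J3
  W2 → J1
  W3 → J2
  W4 → J4

Each worker is assigned to at most one job, and each job to at most one worker.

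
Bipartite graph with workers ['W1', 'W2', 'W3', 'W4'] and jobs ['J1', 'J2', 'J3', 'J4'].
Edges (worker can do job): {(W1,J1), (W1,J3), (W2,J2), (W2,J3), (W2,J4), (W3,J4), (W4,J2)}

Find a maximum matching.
Matching: {(W1,J1), (W2,J3), (W3,J4), (W4,J2)}

Maximum matching (size 4):
  W1 → J1
  W2 → J3
  W3 → J4
  W4 → J2

Each worker is assigned to at most one job, and each job to at most one worker.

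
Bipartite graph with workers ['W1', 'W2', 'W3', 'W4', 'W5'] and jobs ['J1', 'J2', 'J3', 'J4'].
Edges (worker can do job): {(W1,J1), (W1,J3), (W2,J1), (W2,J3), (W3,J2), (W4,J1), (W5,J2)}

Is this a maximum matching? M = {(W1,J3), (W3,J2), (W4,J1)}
Yes, size 3 is maximum

Proposed matching has size 3.
Maximum matching size for this graph: 3.

This is a maximum matching.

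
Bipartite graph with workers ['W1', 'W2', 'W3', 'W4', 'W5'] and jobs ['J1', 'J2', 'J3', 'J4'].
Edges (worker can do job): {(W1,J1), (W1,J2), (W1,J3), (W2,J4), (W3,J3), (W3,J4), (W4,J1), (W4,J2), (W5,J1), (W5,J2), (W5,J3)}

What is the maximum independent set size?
Maximum independent set = 5

By König's theorem:
- Min vertex cover = Max matching = 4
- Max independent set = Total vertices - Min vertex cover
- Max independent set = 9 - 4 = 5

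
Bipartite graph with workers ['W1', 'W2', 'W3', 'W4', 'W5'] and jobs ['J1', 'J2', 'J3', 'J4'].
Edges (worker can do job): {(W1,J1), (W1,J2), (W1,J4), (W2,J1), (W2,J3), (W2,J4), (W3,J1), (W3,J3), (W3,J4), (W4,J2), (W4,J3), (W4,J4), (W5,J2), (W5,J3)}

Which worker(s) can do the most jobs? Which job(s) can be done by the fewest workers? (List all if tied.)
Most versatile: W1, W2, W3, W4 (3 jobs); Least covered: J1, J2 (3 workers)

Worker degrees (jobs they can do): W1:3, W2:3, W3:3, W4:3, W5:2
Job degrees (workers who can do it): J1:3, J2:3, J3:4, J4:4

Maximum worker degree is 3, achieved by: W1, W2, W3, W4
Minimum job degree is 3, achieved by: J1, J2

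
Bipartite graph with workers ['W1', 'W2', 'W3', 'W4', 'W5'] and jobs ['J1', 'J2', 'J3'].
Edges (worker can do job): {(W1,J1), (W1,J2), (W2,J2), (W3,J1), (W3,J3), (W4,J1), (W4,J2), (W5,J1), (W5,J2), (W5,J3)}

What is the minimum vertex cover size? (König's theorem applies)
Minimum vertex cover size = 3

By König's theorem: in bipartite graphs,
min vertex cover = max matching = 3

Maximum matching has size 3, so minimum vertex cover also has size 3.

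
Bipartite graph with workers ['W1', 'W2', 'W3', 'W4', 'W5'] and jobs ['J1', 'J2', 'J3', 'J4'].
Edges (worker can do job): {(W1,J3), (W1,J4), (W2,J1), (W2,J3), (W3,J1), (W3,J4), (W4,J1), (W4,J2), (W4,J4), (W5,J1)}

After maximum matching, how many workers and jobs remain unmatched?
Unmatched: 1 workers, 0 jobs

Maximum matching size: 4
Workers: 5 total, 4 matched, 1 unmatched
Jobs: 4 total, 4 matched, 0 unmatched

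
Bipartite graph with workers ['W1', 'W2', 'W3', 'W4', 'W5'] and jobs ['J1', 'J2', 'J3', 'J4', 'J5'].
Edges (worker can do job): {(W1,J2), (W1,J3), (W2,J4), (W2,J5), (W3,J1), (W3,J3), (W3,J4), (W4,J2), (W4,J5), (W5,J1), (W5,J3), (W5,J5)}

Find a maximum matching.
Matching: {(W1,J3), (W2,J4), (W3,J1), (W4,J2), (W5,J5)}

Maximum matching (size 5):
  W1 → J3
  W2 → J4
  W3 → J1
  W4 → J2
  W5 → J5

Each worker is assigned to at most one job, and each job to at most one worker.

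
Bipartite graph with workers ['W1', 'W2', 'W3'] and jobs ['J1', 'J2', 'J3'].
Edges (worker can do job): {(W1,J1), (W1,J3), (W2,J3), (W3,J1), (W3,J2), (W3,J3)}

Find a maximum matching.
Matching: {(W1,J1), (W2,J3), (W3,J2)}

Maximum matching (size 3):
  W1 → J1
  W2 → J3
  W3 → J2

Each worker is assigned to at most one job, and each job to at most one worker.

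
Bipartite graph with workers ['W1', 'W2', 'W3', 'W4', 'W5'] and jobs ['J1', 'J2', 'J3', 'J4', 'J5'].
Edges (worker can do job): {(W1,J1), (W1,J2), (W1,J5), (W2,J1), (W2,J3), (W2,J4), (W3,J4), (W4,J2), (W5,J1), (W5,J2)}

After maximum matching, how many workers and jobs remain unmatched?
Unmatched: 0 workers, 0 jobs

Maximum matching size: 5
Workers: 5 total, 5 matched, 0 unmatched
Jobs: 5 total, 5 matched, 0 unmatched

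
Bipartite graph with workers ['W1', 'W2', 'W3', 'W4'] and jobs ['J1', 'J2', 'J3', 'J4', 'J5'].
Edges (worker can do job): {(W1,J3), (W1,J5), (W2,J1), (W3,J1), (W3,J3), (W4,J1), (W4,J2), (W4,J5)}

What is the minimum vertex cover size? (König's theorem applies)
Minimum vertex cover size = 4

By König's theorem: in bipartite graphs,
min vertex cover = max matching = 4

Maximum matching has size 4, so minimum vertex cover also has size 4.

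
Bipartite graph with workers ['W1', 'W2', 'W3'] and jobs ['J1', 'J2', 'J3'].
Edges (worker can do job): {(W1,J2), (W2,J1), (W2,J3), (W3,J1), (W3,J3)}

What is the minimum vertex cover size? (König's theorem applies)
Minimum vertex cover size = 3

By König's theorem: in bipartite graphs,
min vertex cover = max matching = 3

Maximum matching has size 3, so minimum vertex cover also has size 3.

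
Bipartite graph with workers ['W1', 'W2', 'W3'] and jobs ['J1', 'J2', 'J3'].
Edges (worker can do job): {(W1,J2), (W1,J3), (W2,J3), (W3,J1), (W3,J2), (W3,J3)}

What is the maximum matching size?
Maximum matching size = 3

Maximum matching: {(W1,J2), (W2,J3), (W3,J1)}
Size: 3

This assigns 3 workers to 3 distinct jobs.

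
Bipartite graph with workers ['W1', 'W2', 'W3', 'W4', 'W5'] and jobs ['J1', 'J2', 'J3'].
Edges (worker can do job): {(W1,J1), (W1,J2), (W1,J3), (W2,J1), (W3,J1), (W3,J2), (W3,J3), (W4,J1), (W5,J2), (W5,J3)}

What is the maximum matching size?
Maximum matching size = 3

Maximum matching: {(W3,J2), (W4,J1), (W5,J3)}
Size: 3

This assigns 3 workers to 3 distinct jobs.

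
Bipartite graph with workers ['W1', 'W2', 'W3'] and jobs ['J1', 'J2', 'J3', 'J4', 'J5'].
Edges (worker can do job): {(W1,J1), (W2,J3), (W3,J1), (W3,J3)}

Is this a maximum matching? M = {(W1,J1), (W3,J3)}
Yes, size 2 is maximum

Proposed matching has size 2.
Maximum matching size for this graph: 2.

This is a maximum matching.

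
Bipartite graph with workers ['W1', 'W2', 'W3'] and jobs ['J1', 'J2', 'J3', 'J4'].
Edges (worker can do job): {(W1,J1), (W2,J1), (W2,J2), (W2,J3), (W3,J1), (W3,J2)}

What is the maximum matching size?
Maximum matching size = 3

Maximum matching: {(W1,J1), (W2,J3), (W3,J2)}
Size: 3

This assigns 3 workers to 3 distinct jobs.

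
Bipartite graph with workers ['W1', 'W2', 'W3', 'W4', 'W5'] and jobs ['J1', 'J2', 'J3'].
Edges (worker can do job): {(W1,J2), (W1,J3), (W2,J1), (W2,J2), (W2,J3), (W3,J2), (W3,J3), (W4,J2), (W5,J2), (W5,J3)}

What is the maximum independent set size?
Maximum independent set = 5

By König's theorem:
- Min vertex cover = Max matching = 3
- Max independent set = Total vertices - Min vertex cover
- Max independent set = 8 - 3 = 5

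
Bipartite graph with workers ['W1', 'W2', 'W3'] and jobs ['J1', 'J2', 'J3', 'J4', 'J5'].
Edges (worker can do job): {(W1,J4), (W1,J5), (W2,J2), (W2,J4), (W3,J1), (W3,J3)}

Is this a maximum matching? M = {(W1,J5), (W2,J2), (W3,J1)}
Yes, size 3 is maximum

Proposed matching has size 3.
Maximum matching size for this graph: 3.

This is a maximum matching.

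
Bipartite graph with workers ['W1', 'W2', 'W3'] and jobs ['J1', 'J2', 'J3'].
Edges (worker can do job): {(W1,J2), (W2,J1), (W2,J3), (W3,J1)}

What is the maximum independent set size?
Maximum independent set = 3

By König's theorem:
- Min vertex cover = Max matching = 3
- Max independent set = Total vertices - Min vertex cover
- Max independent set = 6 - 3 = 3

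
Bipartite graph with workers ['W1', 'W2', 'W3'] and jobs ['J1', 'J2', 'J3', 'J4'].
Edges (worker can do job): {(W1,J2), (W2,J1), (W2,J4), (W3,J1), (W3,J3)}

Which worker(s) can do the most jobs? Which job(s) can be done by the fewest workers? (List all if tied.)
Most versatile: W2, W3 (2 jobs); Least covered: J2, J3, J4 (1 workers)

Worker degrees (jobs they can do): W1:1, W2:2, W3:2
Job degrees (workers who can do it): J1:2, J2:1, J3:1, J4:1

Maximum worker degree is 2, achieved by: W2, W3
Minimum job degree is 1, achieved by: J2, J3, J4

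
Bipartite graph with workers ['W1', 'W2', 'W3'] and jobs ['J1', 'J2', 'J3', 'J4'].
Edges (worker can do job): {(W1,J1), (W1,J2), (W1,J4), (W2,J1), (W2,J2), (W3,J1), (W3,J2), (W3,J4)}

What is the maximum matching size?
Maximum matching size = 3

Maximum matching: {(W1,J4), (W2,J1), (W3,J2)}
Size: 3

This assigns 3 workers to 3 distinct jobs.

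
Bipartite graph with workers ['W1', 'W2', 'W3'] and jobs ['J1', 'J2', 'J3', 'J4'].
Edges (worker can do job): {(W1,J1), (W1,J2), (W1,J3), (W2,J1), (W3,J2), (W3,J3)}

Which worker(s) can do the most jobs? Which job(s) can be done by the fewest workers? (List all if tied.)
Most versatile: W1 (3 jobs); Least covered: J4 (0 workers)

Worker degrees (jobs they can do): W1:3, W2:1, W3:2
Job degrees (workers who can do it): J1:2, J2:2, J3:2, J4:0

Maximum worker degree is 3, achieved by: W1
Minimum job degree is 0, achieved by: J4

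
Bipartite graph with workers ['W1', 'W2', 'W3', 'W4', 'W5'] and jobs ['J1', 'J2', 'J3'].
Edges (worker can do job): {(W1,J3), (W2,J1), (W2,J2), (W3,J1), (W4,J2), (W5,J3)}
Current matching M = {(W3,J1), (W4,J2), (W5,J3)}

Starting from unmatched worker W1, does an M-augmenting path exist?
No augmenting path from W1

Alternating search from W1 reaches jobs: {J3}.
Every reachable job is already matched in M, and following those matched edges back to workers exposes no further unvisited jobs.
No M-augmenting path from W1 exists.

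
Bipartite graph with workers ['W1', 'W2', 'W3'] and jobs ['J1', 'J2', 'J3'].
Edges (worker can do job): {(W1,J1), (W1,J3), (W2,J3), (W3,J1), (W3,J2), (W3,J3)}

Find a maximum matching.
Matching: {(W1,J1), (W2,J3), (W3,J2)}

Maximum matching (size 3):
  W1 → J1
  W2 → J3
  W3 → J2

Each worker is assigned to at most one job, and each job to at most one worker.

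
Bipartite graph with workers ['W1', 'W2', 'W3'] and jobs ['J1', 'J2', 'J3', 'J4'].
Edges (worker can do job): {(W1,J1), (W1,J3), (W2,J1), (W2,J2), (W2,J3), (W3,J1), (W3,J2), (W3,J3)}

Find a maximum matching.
Matching: {(W1,J1), (W2,J3), (W3,J2)}

Maximum matching (size 3):
  W1 → J1
  W2 → J3
  W3 → J2

Each worker is assigned to at most one job, and each job to at most one worker.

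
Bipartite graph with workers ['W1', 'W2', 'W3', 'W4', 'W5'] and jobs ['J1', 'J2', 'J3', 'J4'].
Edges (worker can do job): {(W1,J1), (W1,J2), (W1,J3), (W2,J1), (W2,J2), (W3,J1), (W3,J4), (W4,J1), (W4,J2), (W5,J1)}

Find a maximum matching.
Matching: {(W1,J3), (W3,J4), (W4,J2), (W5,J1)}

Maximum matching (size 4):
  W1 → J3
  W3 → J4
  W4 → J2
  W5 → J1

Each worker is assigned to at most one job, and each job to at most one worker.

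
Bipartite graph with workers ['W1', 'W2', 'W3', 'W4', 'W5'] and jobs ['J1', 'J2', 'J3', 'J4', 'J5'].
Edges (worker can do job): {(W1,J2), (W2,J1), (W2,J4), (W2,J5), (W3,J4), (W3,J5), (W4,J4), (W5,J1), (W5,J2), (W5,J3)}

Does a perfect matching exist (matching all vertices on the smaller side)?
Yes, perfect matching exists (size 5)

Perfect matching: {(W1,J2), (W2,J1), (W3,J5), (W4,J4), (W5,J3)}
All 5 vertices on the smaller side are matched.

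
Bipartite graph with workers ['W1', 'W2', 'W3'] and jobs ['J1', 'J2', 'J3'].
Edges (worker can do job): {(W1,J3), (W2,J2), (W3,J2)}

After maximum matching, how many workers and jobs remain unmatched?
Unmatched: 1 workers, 1 jobs

Maximum matching size: 2
Workers: 3 total, 2 matched, 1 unmatched
Jobs: 3 total, 2 matched, 1 unmatched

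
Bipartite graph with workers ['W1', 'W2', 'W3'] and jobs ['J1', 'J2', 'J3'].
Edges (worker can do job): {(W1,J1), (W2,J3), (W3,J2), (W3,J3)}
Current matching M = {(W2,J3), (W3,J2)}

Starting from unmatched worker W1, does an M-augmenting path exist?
Yes: W1 → J1

An M-augmenting path alternates non-matching / matching edges, starting and ending at unmatched vertices.
Path: W1 → J1
(J1 is unmatched in M, so the path is augmenting.)
Flipping edges along this path would increase |M| from 2 to 3.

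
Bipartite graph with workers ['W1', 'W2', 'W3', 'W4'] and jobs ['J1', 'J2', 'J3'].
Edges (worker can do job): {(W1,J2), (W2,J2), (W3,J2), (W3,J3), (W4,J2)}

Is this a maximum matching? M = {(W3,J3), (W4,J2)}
Yes, size 2 is maximum

Proposed matching has size 2.
Maximum matching size for this graph: 2.

This is a maximum matching.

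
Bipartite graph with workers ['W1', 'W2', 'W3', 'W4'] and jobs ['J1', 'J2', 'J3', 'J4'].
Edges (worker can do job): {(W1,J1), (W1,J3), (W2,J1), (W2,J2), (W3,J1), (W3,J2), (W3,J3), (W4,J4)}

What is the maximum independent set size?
Maximum independent set = 4

By König's theorem:
- Min vertex cover = Max matching = 4
- Max independent set = Total vertices - Min vertex cover
- Max independent set = 8 - 4 = 4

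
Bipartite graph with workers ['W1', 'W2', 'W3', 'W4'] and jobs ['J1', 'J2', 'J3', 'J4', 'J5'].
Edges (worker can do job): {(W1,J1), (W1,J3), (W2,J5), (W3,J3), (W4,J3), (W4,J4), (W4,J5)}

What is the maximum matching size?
Maximum matching size = 4

Maximum matching: {(W1,J1), (W2,J5), (W3,J3), (W4,J4)}
Size: 4

This assigns 4 workers to 4 distinct jobs.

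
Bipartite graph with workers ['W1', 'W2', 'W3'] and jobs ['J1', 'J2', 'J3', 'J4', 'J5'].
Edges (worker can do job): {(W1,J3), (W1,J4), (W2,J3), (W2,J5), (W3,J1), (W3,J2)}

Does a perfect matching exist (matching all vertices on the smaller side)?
Yes, perfect matching exists (size 3)

Perfect matching: {(W1,J3), (W2,J5), (W3,J2)}
All 3 vertices on the smaller side are matched.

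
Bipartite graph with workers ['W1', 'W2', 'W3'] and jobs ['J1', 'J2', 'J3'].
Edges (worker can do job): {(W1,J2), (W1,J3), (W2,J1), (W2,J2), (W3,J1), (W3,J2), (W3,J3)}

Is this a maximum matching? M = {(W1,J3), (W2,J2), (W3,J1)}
Yes, size 3 is maximum

Proposed matching has size 3.
Maximum matching size for this graph: 3.

This is a maximum matching.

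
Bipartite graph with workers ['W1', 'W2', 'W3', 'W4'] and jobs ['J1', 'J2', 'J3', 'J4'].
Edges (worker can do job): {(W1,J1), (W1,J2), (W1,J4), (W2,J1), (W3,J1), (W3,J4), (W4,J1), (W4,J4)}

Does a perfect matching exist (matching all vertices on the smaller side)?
No, maximum matching has size 3 < 4

Maximum matching has size 3, need 4 for perfect matching.
Unmatched workers: ['W2']
Unmatched jobs: ['J3']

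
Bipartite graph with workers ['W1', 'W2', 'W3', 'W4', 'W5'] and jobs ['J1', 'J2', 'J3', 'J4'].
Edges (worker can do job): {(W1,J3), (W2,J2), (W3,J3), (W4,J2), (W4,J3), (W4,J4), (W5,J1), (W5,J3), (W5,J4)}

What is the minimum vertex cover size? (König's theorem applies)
Minimum vertex cover size = 4

By König's theorem: in bipartite graphs,
min vertex cover = max matching = 4

Maximum matching has size 4, so minimum vertex cover also has size 4.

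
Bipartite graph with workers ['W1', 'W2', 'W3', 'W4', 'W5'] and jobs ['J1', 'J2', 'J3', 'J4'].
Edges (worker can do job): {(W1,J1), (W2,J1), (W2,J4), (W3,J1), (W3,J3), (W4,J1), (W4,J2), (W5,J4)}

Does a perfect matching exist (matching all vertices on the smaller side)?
Yes, perfect matching exists (size 4)

Perfect matching: {(W1,J1), (W3,J3), (W4,J2), (W5,J4)}
All 4 vertices on the smaller side are matched.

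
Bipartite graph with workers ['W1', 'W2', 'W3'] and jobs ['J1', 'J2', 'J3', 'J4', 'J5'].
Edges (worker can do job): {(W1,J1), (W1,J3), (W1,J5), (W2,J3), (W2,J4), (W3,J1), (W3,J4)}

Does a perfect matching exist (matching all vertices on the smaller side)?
Yes, perfect matching exists (size 3)

Perfect matching: {(W1,J1), (W2,J3), (W3,J4)}
All 3 vertices on the smaller side are matched.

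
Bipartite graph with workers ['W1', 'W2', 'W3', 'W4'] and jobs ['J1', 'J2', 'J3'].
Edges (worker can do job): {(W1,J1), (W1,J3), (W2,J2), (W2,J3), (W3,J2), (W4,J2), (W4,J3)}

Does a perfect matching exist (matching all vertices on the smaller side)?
Yes, perfect matching exists (size 3)

Perfect matching: {(W1,J1), (W2,J3), (W4,J2)}
All 3 vertices on the smaller side are matched.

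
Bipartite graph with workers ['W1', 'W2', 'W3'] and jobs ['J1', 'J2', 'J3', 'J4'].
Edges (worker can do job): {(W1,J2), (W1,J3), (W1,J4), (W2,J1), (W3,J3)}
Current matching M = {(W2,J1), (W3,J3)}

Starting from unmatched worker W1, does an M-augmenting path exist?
Yes: W1 → J2

An M-augmenting path alternates non-matching / matching edges, starting and ending at unmatched vertices.
Path: W1 → J2
(J2 is unmatched in M, so the path is augmenting.)
Flipping edges along this path would increase |M| from 2 to 3.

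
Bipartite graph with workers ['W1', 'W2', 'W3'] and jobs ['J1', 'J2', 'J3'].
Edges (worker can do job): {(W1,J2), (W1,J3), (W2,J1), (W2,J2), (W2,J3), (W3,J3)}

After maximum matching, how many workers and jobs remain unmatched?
Unmatched: 0 workers, 0 jobs

Maximum matching size: 3
Workers: 3 total, 3 matched, 0 unmatched
Jobs: 3 total, 3 matched, 0 unmatched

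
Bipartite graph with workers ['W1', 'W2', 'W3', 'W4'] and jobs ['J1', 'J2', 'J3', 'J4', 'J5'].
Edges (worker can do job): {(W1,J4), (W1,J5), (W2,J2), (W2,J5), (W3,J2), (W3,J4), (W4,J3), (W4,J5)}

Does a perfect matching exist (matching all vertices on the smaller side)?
Yes, perfect matching exists (size 4)

Perfect matching: {(W1,J4), (W2,J5), (W3,J2), (W4,J3)}
All 4 vertices on the smaller side are matched.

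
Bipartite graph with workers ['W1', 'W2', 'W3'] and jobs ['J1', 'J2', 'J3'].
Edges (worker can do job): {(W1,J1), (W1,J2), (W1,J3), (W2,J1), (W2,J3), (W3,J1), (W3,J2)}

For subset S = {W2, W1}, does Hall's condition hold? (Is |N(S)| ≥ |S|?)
Yes: |N(S)| = 3, |S| = 2

Subset S = {W2, W1}
Neighbors N(S) = {J1, J2, J3}

|N(S)| = 3, |S| = 2
Hall's condition: |N(S)| ≥ |S| is satisfied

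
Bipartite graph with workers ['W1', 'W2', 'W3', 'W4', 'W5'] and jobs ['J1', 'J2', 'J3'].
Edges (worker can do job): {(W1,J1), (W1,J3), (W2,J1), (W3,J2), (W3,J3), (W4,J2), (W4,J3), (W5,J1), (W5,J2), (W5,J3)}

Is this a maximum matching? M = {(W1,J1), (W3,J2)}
No, size 2 is not maximum

Proposed matching has size 2.
Maximum matching size for this graph: 3.

This is NOT maximum - can be improved to size 3.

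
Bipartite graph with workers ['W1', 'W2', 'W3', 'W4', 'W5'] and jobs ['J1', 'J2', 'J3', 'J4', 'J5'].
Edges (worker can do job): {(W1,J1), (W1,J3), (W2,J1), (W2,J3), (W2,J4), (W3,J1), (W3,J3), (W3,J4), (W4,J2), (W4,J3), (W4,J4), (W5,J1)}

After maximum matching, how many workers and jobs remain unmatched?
Unmatched: 1 workers, 1 jobs

Maximum matching size: 4
Workers: 5 total, 4 matched, 1 unmatched
Jobs: 5 total, 4 matched, 1 unmatched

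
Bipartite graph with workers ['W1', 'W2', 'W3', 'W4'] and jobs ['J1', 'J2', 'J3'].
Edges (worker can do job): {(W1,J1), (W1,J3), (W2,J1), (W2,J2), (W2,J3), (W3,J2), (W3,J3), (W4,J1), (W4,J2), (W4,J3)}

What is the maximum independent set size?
Maximum independent set = 4

By König's theorem:
- Min vertex cover = Max matching = 3
- Max independent set = Total vertices - Min vertex cover
- Max independent set = 7 - 3 = 4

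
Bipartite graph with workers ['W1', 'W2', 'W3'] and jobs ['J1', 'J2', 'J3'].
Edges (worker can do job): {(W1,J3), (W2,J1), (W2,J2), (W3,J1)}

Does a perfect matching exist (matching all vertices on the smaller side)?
Yes, perfect matching exists (size 3)

Perfect matching: {(W1,J3), (W2,J2), (W3,J1)}
All 3 vertices on the smaller side are matched.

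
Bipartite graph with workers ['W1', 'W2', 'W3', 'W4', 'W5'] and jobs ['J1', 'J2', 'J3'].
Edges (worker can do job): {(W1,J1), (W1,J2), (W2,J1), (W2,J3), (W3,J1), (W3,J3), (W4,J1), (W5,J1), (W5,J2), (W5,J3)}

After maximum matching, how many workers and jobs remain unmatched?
Unmatched: 2 workers, 0 jobs

Maximum matching size: 3
Workers: 5 total, 3 matched, 2 unmatched
Jobs: 3 total, 3 matched, 0 unmatched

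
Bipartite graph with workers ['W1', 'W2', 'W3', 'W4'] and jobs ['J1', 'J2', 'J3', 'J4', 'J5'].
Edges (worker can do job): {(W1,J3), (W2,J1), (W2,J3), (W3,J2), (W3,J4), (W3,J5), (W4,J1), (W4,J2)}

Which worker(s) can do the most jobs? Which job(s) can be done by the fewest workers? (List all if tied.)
Most versatile: W3 (3 jobs); Least covered: J4, J5 (1 workers)

Worker degrees (jobs they can do): W1:1, W2:2, W3:3, W4:2
Job degrees (workers who can do it): J1:2, J2:2, J3:2, J4:1, J5:1

Maximum worker degree is 3, achieved by: W3
Minimum job degree is 1, achieved by: J4, J5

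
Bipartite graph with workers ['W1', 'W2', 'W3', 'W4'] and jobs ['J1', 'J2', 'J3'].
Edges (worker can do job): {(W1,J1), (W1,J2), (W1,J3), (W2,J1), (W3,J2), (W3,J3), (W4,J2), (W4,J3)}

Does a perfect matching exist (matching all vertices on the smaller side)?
Yes, perfect matching exists (size 3)

Perfect matching: {(W1,J1), (W3,J3), (W4,J2)}
All 3 vertices on the smaller side are matched.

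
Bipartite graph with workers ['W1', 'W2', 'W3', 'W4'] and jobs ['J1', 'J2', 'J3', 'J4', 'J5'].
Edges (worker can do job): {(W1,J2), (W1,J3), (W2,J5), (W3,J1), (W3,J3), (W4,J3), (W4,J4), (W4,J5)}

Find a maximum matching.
Matching: {(W1,J2), (W2,J5), (W3,J1), (W4,J3)}

Maximum matching (size 4):
  W1 → J2
  W2 → J5
  W3 → J1
  W4 → J3

Each worker is assigned to at most one job, and each job to at most one worker.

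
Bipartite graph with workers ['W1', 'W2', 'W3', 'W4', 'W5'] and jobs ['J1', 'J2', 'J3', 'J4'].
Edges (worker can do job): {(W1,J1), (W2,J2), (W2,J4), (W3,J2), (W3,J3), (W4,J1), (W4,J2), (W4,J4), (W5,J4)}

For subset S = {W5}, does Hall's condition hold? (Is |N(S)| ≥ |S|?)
Yes: |N(S)| = 1, |S| = 1

Subset S = {W5}
Neighbors N(S) = {J4}

|N(S)| = 1, |S| = 1
Hall's condition: |N(S)| ≥ |S| is satisfied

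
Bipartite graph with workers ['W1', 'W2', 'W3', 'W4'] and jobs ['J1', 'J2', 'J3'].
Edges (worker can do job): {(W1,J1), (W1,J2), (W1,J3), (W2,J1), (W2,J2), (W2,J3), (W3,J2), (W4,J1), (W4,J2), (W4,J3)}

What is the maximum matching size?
Maximum matching size = 3

Maximum matching: {(W1,J1), (W3,J2), (W4,J3)}
Size: 3

This assigns 3 workers to 3 distinct jobs.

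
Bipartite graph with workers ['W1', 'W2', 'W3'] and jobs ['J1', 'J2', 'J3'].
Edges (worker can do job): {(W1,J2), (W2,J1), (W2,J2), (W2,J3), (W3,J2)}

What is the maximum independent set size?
Maximum independent set = 4

By König's theorem:
- Min vertex cover = Max matching = 2
- Max independent set = Total vertices - Min vertex cover
- Max independent set = 6 - 2 = 4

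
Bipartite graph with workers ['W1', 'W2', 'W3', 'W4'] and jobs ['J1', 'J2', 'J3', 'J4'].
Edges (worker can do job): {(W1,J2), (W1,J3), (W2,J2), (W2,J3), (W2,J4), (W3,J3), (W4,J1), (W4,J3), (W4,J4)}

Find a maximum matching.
Matching: {(W1,J2), (W2,J4), (W3,J3), (W4,J1)}

Maximum matching (size 4):
  W1 → J2
  W2 → J4
  W3 → J3
  W4 → J1

Each worker is assigned to at most one job, and each job to at most one worker.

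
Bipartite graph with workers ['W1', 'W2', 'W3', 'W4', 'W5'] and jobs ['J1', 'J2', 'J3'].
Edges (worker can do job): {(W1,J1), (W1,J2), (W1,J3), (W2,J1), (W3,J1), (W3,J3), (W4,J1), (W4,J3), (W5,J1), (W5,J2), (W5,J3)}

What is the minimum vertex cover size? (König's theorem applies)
Minimum vertex cover size = 3

By König's theorem: in bipartite graphs,
min vertex cover = max matching = 3

Maximum matching has size 3, so minimum vertex cover also has size 3.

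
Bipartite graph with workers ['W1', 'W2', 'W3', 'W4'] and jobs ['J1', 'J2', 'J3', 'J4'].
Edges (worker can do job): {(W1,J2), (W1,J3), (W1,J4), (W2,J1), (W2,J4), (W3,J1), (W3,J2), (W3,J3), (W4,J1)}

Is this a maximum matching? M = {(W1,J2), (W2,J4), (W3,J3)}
No, size 3 is not maximum

Proposed matching has size 3.
Maximum matching size for this graph: 4.

This is NOT maximum - can be improved to size 4.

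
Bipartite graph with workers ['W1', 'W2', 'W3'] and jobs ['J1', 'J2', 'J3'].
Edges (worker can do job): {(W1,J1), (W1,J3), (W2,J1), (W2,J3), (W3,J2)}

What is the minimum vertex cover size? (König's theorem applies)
Minimum vertex cover size = 3

By König's theorem: in bipartite graphs,
min vertex cover = max matching = 3

Maximum matching has size 3, so minimum vertex cover also has size 3.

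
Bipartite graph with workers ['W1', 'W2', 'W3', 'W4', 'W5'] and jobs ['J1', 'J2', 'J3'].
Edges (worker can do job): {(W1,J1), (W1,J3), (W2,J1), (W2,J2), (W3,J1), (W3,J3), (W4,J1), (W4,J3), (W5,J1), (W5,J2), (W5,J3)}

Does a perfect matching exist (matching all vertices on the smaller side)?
Yes, perfect matching exists (size 3)

Perfect matching: {(W2,J2), (W3,J1), (W5,J3)}
All 3 vertices on the smaller side are matched.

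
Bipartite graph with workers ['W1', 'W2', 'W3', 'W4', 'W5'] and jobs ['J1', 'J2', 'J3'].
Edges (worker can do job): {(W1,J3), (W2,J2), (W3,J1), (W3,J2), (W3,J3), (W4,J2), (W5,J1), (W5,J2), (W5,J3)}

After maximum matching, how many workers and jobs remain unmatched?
Unmatched: 2 workers, 0 jobs

Maximum matching size: 3
Workers: 5 total, 3 matched, 2 unmatched
Jobs: 3 total, 3 matched, 0 unmatched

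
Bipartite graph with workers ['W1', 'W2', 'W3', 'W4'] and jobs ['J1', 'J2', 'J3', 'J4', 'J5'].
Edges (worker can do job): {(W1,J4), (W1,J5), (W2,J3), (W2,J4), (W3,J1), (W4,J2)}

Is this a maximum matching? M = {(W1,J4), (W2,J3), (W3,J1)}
No, size 3 is not maximum

Proposed matching has size 3.
Maximum matching size for this graph: 4.

This is NOT maximum - can be improved to size 4.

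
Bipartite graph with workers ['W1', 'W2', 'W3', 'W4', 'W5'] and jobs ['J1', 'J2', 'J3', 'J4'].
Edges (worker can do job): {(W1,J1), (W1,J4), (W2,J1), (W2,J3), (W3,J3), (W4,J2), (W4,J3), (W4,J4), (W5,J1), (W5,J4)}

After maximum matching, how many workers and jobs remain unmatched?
Unmatched: 1 workers, 0 jobs

Maximum matching size: 4
Workers: 5 total, 4 matched, 1 unmatched
Jobs: 4 total, 4 matched, 0 unmatched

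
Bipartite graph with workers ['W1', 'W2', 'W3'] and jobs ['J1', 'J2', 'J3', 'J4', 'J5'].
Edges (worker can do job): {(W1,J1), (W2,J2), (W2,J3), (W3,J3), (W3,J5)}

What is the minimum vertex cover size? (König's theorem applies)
Minimum vertex cover size = 3

By König's theorem: in bipartite graphs,
min vertex cover = max matching = 3

Maximum matching has size 3, so minimum vertex cover also has size 3.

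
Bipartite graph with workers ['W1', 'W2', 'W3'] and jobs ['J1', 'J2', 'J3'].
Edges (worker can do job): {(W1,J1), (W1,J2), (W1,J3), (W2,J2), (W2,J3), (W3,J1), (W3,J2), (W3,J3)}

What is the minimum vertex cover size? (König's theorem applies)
Minimum vertex cover size = 3

By König's theorem: in bipartite graphs,
min vertex cover = max matching = 3

Maximum matching has size 3, so minimum vertex cover also has size 3.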